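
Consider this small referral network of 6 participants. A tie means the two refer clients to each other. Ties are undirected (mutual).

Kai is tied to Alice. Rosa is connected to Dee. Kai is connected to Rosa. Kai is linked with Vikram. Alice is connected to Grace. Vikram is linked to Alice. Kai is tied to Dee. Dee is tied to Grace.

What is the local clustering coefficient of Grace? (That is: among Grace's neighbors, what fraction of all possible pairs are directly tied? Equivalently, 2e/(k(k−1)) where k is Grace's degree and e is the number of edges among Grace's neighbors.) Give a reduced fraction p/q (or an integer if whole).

0

Grace's neighbors: Alice and Dee (k = 2).
Possible neighbor pairs: C(2,2) = 1. Edges among them: none → e = 0.
Clustering(Grace) = 0/1.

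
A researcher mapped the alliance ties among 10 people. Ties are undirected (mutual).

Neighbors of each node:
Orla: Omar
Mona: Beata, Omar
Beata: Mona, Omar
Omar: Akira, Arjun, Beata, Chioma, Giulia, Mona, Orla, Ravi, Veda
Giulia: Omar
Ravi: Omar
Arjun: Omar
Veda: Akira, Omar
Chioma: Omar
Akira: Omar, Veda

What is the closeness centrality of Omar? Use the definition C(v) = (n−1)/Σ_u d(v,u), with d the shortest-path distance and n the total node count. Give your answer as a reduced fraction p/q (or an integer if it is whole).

1

Distances from Omar: Akira:1, Arjun:1, Beata:1, Chioma:1, Giulia:1, Mona:1, Orla:1, Ravi:1, Veda:1. Sum = 9.
n = 10, so closeness = 9/9 = 1.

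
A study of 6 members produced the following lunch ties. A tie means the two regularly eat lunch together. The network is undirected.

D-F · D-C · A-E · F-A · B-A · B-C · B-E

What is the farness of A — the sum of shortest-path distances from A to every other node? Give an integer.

7

Distances from A: B:1, C:2, D:2, E:1, F:1.
Sum = 1 + 2 + 2 + 1 + 1 = 7.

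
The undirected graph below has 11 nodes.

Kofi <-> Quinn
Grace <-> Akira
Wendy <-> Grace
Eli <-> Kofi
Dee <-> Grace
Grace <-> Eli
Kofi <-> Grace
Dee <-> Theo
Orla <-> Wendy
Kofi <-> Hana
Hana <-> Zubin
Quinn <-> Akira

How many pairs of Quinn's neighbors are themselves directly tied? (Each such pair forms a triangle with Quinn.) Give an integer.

Quinn's neighbors are Akira and Kofi, but none of them are tied to each other, so no triangle contains Quinn.

0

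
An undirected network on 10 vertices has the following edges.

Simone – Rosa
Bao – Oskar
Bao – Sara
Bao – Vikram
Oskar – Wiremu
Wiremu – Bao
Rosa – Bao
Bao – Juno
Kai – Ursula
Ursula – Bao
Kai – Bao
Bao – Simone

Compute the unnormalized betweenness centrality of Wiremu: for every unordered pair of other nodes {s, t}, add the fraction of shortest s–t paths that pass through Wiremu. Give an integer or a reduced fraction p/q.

No shortest path between any pair of other nodes passes through Wiremu.
Summing the contributions gives betweenness(Wiremu) = 0.

0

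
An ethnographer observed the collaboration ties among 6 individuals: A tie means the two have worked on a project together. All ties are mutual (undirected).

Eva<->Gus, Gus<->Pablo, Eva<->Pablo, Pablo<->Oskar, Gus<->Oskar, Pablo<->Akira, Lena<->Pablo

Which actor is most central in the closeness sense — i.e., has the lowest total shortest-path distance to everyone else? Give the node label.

Pablo

Farness (sum of distances to all others) for each node — Akira:9, Eva:8, Gus:7, Lena:9, Oskar:8, Pablo:5.
The smallest farness is 5, for Pablo, so Pablo has the highest closeness.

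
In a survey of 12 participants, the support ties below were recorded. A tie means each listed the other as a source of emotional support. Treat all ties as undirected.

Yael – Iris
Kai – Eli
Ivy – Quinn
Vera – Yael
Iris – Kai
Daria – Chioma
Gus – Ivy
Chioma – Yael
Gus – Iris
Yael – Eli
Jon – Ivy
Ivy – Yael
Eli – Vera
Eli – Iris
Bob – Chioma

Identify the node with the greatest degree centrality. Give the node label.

Yael

Degrees — Bob:1, Chioma:3, Daria:1, Eli:4, Gus:2, Iris:4, Ivy:4, Jon:1, Kai:2, Quinn:1, Vera:2, Yael:5.
The maximum is 5, attained only by Yael.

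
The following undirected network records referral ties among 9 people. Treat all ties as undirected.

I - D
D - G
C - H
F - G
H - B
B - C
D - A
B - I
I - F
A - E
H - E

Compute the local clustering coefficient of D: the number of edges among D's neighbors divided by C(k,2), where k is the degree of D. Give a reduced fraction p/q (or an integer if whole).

0

D's neighbors: A, G, and I (k = 3).
Possible neighbor pairs: C(3,2) = 3. Edges among them: none → e = 0.
Clustering(D) = 0/3 = 0.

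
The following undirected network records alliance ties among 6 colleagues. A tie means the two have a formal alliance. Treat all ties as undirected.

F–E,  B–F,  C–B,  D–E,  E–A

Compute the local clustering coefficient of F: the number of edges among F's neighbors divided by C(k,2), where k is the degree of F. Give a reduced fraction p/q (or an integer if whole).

0

F's neighbors: B and E (k = 2).
Possible neighbor pairs: C(2,2) = 1. Edges among them: none → e = 0.
Clustering(F) = 0/1.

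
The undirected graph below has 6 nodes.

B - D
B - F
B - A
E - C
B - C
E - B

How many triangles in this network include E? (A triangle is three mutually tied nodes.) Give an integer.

1

E's neighbors: B and C.
Neighbor pairs that are themselves tied: E–B–C. Each forms one triangle with E, for 1 in total.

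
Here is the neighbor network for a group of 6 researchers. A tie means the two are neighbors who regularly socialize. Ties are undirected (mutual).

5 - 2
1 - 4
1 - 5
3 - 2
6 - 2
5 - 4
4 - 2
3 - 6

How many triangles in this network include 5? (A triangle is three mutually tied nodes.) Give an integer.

5's neighbors: 1, 2, and 4.
Neighbor pairs that are themselves tied: 5–1–4; 5–2–4. Each forms one triangle with 5, for 2 in total.

2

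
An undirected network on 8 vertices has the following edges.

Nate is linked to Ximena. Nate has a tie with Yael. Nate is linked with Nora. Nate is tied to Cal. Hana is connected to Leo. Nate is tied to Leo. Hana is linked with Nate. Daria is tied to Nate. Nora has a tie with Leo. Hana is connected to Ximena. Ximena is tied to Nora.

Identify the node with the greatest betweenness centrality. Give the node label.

Nate

Unnormalized betweenness of each node: Cal:0, Daria:0, Hana:1/3, Leo:1/3, Nate:47/3, Nora:1/3, Ximena:1/3, Yael:0.
Nate has the largest value, 47/3, making it the main broker — the node through which the most shortest paths run.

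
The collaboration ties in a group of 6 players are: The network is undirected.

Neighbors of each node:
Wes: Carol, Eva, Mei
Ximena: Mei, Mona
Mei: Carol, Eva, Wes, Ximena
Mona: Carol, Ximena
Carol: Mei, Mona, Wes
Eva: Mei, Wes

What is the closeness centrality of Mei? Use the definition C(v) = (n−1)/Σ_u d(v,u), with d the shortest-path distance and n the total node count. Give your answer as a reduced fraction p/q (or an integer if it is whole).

Distances from Mei: Carol:1, Eva:1, Mona:2, Wes:1, Ximena:1. Sum = 6.
n = 6, so closeness = 5/6.

5/6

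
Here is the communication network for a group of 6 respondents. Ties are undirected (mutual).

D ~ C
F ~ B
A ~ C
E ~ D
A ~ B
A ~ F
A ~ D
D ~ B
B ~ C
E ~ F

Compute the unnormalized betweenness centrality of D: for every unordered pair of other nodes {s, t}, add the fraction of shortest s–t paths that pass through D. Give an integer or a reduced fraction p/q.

Pairs whose geodesics pass through D — C–E: 1; E–A: 1/2; E–B: 1/2.
All other pairs contribute 0.
Summing the contributions gives betweenness(D) = 2.

2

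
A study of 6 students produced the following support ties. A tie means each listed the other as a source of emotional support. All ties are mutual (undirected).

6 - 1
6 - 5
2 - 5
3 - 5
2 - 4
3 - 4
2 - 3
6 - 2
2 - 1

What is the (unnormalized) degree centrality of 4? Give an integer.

4 is directly tied to 2 and 3. That is 2 neighbors, so the degree of 4 is 2.

2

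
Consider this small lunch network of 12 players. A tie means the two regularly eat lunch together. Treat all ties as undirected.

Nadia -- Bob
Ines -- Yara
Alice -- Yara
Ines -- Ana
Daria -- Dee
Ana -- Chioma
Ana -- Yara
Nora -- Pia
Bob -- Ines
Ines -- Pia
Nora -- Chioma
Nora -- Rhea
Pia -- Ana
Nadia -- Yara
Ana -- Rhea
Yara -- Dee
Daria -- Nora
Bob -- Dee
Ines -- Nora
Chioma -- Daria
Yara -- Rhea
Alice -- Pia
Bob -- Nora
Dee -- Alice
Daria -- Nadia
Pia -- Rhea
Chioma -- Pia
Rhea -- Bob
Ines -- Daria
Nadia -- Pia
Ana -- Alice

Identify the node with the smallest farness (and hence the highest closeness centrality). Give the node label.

Farness (sum of distances to all others) for each node — Alice:18, Ana:16, Bob:17, Chioma:18, Daria:17, Dee:18, Ines:16, Nadia:18, Nora:16, Pia:15, Rhea:17, Yara:16.
The smallest farness is 15, for Pia, so Pia has the highest closeness.

Pia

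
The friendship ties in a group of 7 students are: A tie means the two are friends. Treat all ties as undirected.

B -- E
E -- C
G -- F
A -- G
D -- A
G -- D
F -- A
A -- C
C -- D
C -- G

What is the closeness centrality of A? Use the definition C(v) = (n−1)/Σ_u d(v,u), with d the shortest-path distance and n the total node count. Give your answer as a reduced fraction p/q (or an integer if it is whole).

2/3

Distances from A: B:3, C:1, D:1, E:2, F:1, G:1. Sum = 9.
n = 7, so closeness = 6/9 = 2/3.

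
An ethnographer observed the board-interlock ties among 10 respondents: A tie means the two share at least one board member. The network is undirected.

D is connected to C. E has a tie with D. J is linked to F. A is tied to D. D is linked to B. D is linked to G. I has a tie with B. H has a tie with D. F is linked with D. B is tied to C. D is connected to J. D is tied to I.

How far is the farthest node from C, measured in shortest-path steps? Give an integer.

Distances from C: A:2, B:1, D:1, E:2, F:2, G:2, H:2, I:2, J:2.
The largest is 2 (to H, F, I, E, A, J, and G), so the eccentricity of C is 2.

2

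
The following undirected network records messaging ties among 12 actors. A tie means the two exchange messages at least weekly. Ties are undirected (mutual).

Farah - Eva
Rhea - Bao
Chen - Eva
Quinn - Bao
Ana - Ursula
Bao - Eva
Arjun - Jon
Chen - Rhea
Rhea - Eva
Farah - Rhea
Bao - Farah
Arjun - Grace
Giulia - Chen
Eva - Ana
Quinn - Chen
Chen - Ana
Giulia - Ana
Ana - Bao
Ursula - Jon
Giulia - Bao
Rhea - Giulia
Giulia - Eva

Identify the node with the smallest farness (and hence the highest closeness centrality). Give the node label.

Farness (sum of distances to all others) for each node — Ana:20, Arjun:38, Bao:22, Chen:23, Eva:22, Farah:29, Giulia:23, Grace:48, Jon:30, Quinn:30, Rhea:27, Ursula:24.
The smallest farness is 20, for Ana, so Ana has the highest closeness.

Ana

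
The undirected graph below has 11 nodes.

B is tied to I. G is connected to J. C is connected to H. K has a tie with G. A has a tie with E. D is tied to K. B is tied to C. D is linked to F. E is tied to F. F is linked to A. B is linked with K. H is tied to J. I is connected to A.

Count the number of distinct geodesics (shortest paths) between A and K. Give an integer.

2

The shortest distance is 3. The length-3 paths are: A–I–B–K; A–F–D–K.
That gives 2 distinct shortest paths.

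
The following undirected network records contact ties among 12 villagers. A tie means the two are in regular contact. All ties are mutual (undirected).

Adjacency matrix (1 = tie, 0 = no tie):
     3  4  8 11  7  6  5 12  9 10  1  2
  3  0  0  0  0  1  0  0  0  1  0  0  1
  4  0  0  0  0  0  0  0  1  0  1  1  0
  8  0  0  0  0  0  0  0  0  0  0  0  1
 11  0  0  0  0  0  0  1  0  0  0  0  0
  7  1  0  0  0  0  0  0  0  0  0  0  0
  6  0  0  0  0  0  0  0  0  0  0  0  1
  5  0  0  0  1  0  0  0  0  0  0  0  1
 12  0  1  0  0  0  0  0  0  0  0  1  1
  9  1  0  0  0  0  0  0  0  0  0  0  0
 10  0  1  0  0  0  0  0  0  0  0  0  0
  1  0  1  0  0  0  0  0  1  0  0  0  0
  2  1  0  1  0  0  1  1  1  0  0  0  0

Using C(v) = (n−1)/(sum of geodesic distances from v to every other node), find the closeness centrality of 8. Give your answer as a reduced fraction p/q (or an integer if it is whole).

Distances from 8: 1:3, 2:1, 3:2, 4:3, 5:2, 6:2, 7:3, 9:3, 10:4, 11:3, 12:2. Sum = 28.
n = 12, so closeness = 11/28.

11/28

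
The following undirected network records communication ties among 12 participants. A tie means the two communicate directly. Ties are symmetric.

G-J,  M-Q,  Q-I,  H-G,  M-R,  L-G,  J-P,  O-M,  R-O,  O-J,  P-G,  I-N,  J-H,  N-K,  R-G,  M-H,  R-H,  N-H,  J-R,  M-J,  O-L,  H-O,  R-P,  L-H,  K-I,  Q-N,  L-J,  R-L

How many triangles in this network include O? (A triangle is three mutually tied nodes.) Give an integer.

9

O's neighbors: H, J, L, M, and R.
Neighbor pairs that are themselves tied: O–H–J; O–H–L; O–H–M; O–H–R; O–J–L; O–J–M; O–J–R; O–L–R; O–M–R. Each forms one triangle with O, for 9 in total.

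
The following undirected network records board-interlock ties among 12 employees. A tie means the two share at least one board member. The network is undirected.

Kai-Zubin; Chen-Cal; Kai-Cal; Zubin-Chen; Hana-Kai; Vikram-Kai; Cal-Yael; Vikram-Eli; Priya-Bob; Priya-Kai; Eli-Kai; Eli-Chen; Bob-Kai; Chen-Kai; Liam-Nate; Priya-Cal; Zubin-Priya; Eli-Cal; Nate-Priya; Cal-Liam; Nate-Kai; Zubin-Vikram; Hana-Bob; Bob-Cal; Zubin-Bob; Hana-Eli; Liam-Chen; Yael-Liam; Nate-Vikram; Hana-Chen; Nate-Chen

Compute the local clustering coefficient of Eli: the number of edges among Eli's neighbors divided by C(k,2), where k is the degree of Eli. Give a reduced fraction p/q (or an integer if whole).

3/5

Eli's neighbors: Cal, Chen, Hana, Kai, and Vikram (k = 5).
Possible neighbor pairs: C(5,2) = 10. Edges among them: Cal–Chen, Cal–Kai, Chen–Hana, Chen–Kai, Hana–Kai, Kai–Vikram → e = 6.
Clustering(Eli) = 6/10 = 3/5.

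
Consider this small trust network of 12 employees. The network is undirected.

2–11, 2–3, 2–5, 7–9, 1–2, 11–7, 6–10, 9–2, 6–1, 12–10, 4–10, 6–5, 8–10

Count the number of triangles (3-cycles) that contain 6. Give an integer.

6's neighbors are 1, 5, and 10, but none of them are tied to each other, so no triangle contains 6.

0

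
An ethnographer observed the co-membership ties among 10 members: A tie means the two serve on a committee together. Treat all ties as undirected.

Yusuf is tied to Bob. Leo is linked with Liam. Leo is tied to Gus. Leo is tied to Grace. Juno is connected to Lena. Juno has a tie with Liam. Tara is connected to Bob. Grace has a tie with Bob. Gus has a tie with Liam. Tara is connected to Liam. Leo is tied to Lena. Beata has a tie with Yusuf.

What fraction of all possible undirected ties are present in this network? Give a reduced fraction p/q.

4/15

There are 12 edges and 10 nodes, so the maximum possible is C(10,2) = 45.
Density = 12/45 = 4/15.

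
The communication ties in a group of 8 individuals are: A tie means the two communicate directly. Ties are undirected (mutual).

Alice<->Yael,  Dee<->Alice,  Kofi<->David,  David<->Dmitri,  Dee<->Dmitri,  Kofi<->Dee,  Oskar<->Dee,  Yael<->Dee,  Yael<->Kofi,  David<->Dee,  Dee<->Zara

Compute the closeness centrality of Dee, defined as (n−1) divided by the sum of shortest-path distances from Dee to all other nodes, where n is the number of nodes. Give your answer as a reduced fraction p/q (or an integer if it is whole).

Distances from Dee: Alice:1, David:1, Dmitri:1, Kofi:1, Oskar:1, Yael:1, Zara:1. Sum = 7.
n = 8, so closeness = 7/7 = 1.

1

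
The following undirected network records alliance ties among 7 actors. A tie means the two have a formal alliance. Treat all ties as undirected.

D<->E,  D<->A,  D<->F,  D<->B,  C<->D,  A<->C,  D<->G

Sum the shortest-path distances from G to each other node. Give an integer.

11

Distances from G: A:2, B:2, C:2, D:1, E:2, F:2.
Sum = 2 + 2 + 2 + 1 + 2 + 2 = 11.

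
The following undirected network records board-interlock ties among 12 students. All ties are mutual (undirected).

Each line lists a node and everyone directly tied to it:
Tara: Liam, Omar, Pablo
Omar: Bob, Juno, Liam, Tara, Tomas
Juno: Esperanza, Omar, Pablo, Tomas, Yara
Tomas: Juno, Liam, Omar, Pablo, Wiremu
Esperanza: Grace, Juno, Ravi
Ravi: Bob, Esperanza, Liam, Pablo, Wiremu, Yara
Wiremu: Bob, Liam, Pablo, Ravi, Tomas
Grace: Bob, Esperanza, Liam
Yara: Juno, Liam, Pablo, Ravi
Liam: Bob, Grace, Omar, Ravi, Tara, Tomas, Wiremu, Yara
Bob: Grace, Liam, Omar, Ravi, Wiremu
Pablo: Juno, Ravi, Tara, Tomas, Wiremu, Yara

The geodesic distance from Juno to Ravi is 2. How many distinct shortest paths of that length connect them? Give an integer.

3

The shortest distance is 2. The length-2 paths are: Juno–Pablo–Ravi; Juno–Esperanza–Ravi; Juno–Yara–Ravi.
That gives 3 distinct shortest paths.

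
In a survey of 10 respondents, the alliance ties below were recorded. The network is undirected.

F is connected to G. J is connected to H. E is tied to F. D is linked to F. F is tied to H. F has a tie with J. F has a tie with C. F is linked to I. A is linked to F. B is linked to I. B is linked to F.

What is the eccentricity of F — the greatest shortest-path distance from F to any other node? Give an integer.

Distances from F: A:1, B:1, C:1, D:1, E:1, G:1, H:1, I:1, J:1.
The largest is 1 (to G, E, J, H, C, B, D, I, and A), so the eccentricity of F is 1.

1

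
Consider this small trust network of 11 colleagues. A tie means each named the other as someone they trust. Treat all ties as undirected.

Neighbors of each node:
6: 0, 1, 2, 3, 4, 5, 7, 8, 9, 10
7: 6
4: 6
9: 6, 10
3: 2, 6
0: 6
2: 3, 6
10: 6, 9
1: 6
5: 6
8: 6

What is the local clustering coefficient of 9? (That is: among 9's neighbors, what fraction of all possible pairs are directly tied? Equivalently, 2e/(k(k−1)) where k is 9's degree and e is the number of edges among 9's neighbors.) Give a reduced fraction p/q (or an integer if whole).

9's neighbors: 6 and 10 (k = 2).
Possible neighbor pairs: C(2,2) = 1. Edges among them: 6–10 → e = 1.
Clustering(9) = 1/1.

1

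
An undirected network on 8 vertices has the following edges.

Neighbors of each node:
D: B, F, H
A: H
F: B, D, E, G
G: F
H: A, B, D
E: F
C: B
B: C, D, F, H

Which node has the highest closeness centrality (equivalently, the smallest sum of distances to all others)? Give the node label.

B

Farness (sum of distances to all others) for each node — A:19, B:10, C:16, D:11, E:17, F:11, G:17, H:13.
The smallest farness is 10, for B, so B has the highest closeness.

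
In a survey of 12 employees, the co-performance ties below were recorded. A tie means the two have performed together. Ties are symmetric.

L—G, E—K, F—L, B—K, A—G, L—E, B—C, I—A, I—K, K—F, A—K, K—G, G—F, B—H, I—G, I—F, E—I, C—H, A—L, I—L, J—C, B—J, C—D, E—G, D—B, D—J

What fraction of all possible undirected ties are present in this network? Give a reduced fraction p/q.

13/33

There are 26 edges and 12 nodes, so the maximum possible is C(12,2) = 66.
Density = 26/66 = 13/33.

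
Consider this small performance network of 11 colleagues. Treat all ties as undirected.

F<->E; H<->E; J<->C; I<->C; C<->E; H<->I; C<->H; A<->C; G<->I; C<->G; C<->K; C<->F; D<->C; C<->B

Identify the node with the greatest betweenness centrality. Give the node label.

Unnormalized betweenness of each node: A:0, B:0, C:79/2, D:0, E:1/2, F:0, G:0, H:1/2, I:1/2, J:0, K:0.
C has the largest value, 79/2, making it the main broker — the node through which the most shortest paths run.

C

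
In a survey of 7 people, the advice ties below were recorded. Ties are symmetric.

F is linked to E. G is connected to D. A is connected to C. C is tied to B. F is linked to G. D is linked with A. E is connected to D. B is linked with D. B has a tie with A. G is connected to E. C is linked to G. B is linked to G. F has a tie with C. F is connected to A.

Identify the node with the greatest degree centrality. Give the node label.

Degrees — A:4, B:4, C:4, D:4, E:3, F:4, G:5.
The maximum is 5, attained only by G.

G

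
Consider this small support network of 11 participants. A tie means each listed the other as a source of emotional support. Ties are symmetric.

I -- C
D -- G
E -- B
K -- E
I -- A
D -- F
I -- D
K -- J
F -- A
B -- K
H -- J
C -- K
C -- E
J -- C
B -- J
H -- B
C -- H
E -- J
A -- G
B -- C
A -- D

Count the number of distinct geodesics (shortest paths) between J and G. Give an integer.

2

The shortest distance is 4. The length-4 paths are: J–C–I–D–G; J–C–I–A–G.
That gives 2 distinct shortest paths.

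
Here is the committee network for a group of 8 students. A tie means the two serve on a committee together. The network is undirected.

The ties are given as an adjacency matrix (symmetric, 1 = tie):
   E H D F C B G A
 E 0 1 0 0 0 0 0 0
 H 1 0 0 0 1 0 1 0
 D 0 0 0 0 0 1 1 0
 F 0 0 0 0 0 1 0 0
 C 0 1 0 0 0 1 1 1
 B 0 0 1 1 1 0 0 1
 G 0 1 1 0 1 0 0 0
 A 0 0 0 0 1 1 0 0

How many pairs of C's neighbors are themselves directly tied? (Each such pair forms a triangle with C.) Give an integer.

2

C's neighbors: A, B, G, and H.
Neighbor pairs that are themselves tied: C–A–B; C–G–H. Each forms one triangle with C, for 2 in total.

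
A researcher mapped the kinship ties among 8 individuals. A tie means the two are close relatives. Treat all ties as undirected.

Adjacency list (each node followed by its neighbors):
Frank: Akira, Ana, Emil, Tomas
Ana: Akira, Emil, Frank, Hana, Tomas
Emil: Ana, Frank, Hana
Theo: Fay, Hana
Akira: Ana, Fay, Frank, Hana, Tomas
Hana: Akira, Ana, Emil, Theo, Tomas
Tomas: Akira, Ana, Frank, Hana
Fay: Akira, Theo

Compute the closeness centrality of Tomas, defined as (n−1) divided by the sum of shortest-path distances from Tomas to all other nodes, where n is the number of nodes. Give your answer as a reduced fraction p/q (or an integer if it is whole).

Distances from Tomas: Akira:1, Ana:1, Emil:2, Fay:2, Frank:1, Hana:1, Theo:2. Sum = 10.
n = 8, so closeness = 7/10.

7/10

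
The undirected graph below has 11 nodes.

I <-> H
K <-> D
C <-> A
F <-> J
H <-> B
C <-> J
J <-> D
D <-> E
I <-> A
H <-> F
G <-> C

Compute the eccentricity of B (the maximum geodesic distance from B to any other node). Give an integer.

5

Distances from B: A:3, C:4, D:4, E:5, F:2, G:5, H:1, I:2, J:3, K:5.
The largest is 5 (to G, E, and K), so the eccentricity of B is 5.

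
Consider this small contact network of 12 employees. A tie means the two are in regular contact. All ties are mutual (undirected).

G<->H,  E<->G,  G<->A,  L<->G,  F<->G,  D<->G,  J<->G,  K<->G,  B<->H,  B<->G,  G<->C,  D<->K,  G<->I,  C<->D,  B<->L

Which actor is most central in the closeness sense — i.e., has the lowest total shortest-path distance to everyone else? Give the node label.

G

Farness (sum of distances to all others) for each node — A:21, B:19, C:20, D:19, E:21, F:21, G:11, H:20, I:21, J:21, K:20, L:20.
The smallest farness is 11, for G, so G has the highest closeness.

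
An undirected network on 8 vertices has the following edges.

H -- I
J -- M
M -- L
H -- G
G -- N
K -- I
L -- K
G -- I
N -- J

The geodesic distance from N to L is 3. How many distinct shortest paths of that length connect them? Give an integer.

The shortest distance is 3, and the only length-3 path is N–J–M–L. So there is exactly 1 shortest path.

1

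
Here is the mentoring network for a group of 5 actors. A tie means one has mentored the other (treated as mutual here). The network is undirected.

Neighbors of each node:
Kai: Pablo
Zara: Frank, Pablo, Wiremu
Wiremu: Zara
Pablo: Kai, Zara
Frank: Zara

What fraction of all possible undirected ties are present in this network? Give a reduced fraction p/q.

2/5

There are 4 edges and 5 nodes, so the maximum possible is C(5,2) = 10.
Density = 4/10 = 2/5.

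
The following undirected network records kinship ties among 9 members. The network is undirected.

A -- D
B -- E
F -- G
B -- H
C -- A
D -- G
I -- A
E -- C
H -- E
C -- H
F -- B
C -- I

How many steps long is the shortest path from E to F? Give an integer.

2

One shortest route is E – B – F, which uses 2 edges, and E and F are not directly tied, so nothing shorter exists. So d(E,F) = 2.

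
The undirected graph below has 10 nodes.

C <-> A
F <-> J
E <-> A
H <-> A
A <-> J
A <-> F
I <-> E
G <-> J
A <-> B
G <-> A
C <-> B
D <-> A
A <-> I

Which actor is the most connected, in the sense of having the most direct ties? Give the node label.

A

Degrees — A:9, B:2, C:2, D:1, E:2, F:2, G:2, H:1, I:2, J:3.
The maximum is 9, attained only by A.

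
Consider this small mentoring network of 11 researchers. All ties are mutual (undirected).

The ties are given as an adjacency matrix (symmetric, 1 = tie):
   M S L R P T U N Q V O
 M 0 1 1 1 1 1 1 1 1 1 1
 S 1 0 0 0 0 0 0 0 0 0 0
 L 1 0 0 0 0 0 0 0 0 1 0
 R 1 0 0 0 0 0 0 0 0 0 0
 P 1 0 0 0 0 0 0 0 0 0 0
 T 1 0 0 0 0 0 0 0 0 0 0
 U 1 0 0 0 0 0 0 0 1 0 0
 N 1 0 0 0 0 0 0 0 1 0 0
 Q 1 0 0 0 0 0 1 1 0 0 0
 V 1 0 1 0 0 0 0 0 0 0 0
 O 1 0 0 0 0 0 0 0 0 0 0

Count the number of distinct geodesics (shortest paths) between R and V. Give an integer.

The shortest distance is 2, and the only length-2 path is R–M–V. So there is exactly 1 shortest path.

1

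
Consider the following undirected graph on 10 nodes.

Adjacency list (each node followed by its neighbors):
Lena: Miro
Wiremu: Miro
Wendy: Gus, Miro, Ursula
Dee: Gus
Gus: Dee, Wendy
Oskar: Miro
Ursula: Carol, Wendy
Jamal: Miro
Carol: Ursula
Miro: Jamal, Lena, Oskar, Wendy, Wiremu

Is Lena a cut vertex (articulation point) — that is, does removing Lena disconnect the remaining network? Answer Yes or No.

Even without Lena, every remaining node can still reach every other (the residual graph is connected), so Lena is not a cut vertex.

No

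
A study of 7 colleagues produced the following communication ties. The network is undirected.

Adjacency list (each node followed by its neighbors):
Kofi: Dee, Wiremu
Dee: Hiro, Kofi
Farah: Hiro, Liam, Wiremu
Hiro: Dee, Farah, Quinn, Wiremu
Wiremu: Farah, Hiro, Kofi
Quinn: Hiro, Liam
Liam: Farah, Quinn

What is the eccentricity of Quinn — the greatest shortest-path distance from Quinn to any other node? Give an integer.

Distances from Quinn: Dee:2, Farah:2, Hiro:1, Kofi:3, Liam:1, Wiremu:2.
The largest is 3 (to Kofi), so the eccentricity of Quinn is 3.

3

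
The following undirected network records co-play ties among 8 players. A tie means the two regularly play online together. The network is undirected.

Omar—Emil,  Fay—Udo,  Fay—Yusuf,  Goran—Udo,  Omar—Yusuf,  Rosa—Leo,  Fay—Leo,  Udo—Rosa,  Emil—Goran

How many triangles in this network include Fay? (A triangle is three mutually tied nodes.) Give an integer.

0

Fay's neighbors are Leo, Udo, and Yusuf, but none of them are tied to each other, so no triangle contains Fay.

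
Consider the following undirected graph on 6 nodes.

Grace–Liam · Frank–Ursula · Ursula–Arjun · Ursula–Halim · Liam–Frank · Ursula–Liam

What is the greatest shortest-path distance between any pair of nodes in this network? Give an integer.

3

Eccentricity of each node (its greatest distance to any other): Arjun:3, Frank:2, Grace:3, Halim:3, Liam:2, Ursula:2.
The maximum eccentricity is 3, realized for instance by the pair Halim–Grace via Halim – Ursula – Liam – Grace. So the diameter is 3.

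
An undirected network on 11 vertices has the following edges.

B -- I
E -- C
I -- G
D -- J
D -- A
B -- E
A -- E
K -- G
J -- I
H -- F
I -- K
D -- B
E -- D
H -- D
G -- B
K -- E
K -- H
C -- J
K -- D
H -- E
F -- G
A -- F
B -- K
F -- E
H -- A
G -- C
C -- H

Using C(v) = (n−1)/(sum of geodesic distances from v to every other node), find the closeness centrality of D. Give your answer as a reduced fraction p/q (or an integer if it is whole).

5/7

Distances from D: A:1, B:1, C:2, E:1, F:2, G:2, H:1, I:2, J:1, K:1. Sum = 14.
n = 11, so closeness = 10/14 = 5/7.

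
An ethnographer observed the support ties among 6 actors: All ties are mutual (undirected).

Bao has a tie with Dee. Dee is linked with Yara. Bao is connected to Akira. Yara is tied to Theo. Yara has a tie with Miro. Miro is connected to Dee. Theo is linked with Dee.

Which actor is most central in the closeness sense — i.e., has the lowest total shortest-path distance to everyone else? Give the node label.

Dee

Farness (sum of distances to all others) for each node — Akira:12, Bao:8, Dee:6, Miro:9, Theo:9, Yara:8.
The smallest farness is 6, for Dee, so Dee has the highest closeness.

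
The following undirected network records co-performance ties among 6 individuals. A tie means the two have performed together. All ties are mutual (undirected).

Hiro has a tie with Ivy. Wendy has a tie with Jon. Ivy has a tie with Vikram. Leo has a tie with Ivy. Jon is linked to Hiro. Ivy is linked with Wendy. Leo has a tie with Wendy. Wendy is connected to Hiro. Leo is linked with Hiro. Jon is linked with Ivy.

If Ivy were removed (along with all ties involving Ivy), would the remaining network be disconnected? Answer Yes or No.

Removing Ivy leaves {Hiro, Jon, Leo, and Wendy} with no path to {Vikram}, so the network splits into 2 components. Ivy is a cut vertex.

Yes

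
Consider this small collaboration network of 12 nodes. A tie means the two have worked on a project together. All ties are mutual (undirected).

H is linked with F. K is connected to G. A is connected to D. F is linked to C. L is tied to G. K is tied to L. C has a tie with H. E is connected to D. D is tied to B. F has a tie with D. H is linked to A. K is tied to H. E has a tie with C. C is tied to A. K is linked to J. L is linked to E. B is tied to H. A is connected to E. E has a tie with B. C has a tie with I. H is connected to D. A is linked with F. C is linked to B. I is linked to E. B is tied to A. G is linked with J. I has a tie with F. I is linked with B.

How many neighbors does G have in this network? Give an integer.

G is directly tied to J, K, and L. That is 3 neighbors, so the degree of G is 3.

3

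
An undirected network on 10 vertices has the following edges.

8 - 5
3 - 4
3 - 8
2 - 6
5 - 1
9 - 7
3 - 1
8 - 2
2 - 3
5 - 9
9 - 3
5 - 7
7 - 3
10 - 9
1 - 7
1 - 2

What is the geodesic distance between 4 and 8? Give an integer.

One shortest route is 4 – 3 – 8, which uses 2 edges, and 4 and 8 are not directly tied, so nothing shorter exists. So d(4,8) = 2.

2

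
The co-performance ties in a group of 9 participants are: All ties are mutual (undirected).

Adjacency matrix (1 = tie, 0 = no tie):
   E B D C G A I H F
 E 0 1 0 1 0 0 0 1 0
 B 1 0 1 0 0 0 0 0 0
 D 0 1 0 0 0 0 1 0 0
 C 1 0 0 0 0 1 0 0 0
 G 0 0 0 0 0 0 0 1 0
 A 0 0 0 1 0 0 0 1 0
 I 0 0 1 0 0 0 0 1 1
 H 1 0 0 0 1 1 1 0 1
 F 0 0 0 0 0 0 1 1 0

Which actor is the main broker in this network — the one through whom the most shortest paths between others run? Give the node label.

Unnormalized betweenness of each node: A:2, B:2, C:1, D:3/2, E:15/2, F:0, G:0, H:31/2, I:9/2.
H has the largest value, 31/2, making it the main broker — the node through which the most shortest paths run.

H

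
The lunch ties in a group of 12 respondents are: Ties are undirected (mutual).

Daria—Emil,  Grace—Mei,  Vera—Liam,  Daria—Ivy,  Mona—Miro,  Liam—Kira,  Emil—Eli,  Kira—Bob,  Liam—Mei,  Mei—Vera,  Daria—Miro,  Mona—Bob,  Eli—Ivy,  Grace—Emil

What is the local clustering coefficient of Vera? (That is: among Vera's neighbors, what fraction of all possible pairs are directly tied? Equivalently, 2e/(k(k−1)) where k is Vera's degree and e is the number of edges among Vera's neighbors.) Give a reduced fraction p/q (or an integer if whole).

1

Vera's neighbors: Liam and Mei (k = 2).
Possible neighbor pairs: C(2,2) = 1. Edges among them: Liam–Mei → e = 1.
Clustering(Vera) = 1/1.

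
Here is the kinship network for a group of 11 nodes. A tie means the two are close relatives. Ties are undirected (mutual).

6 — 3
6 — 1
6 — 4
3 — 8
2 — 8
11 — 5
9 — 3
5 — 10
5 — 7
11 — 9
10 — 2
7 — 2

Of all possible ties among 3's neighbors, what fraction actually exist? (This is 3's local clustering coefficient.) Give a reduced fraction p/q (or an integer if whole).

0

3's neighbors: 6, 8, and 9 (k = 3).
Possible neighbor pairs: C(3,2) = 3. Edges among them: none → e = 0.
Clustering(3) = 0/3 = 0.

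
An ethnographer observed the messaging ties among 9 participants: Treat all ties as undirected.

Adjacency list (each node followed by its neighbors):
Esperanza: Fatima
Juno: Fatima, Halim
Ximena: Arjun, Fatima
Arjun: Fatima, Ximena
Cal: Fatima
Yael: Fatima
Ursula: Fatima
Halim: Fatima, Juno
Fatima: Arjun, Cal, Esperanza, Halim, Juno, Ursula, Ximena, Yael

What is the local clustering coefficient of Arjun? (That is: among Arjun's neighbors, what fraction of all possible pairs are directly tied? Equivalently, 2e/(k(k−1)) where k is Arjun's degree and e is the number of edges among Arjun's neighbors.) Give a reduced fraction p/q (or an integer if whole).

Arjun's neighbors: Fatima and Ximena (k = 2).
Possible neighbor pairs: C(2,2) = 1. Edges among them: Fatima–Ximena → e = 1.
Clustering(Arjun) = 1/1.

1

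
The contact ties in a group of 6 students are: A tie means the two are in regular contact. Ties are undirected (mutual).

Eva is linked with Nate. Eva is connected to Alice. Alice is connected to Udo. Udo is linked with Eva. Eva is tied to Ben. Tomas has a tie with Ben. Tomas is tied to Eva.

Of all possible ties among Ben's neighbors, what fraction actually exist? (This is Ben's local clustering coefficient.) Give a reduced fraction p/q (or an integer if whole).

Ben's neighbors: Eva and Tomas (k = 2).
Possible neighbor pairs: C(2,2) = 1. Edges among them: Eva–Tomas → e = 1.
Clustering(Ben) = 1/1.

1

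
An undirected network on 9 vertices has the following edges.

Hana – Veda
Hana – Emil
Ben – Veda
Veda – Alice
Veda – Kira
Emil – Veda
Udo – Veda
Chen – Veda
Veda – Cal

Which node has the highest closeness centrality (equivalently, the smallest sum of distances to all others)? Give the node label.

Veda

Farness (sum of distances to all others) for each node — Alice:15, Ben:15, Cal:15, Chen:15, Emil:14, Hana:14, Kira:15, Udo:15, Veda:8.
The smallest farness is 8, for Veda, so Veda has the highest closeness.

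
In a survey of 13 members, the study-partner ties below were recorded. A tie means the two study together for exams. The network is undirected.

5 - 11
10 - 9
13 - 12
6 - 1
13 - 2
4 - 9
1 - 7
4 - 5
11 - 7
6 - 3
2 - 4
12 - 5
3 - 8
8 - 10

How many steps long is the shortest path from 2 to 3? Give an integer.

One shortest route is 2 – 4 – 9 – 10 – 8 – 3, which uses 5 edges, and at distance 4 from 2 we only reach {7, 8}, which does not include 3. So d(2,3) = 5.

5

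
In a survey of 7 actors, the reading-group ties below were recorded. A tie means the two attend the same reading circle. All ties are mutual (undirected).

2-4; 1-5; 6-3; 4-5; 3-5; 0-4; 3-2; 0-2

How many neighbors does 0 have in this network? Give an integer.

0 is directly tied to 2 and 4. That is 2 neighbors, so the degree of 0 is 2.

2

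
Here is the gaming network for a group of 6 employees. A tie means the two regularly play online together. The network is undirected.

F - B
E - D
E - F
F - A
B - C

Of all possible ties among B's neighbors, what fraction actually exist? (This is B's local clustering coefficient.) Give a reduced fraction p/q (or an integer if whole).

B's neighbors: C and F (k = 2).
Possible neighbor pairs: C(2,2) = 1. Edges among them: none → e = 0.
Clustering(B) = 0/1.

0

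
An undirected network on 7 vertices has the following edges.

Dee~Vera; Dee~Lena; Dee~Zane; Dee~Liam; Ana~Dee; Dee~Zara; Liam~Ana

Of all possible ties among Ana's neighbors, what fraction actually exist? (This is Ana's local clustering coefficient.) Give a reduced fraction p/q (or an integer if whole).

1

Ana's neighbors: Dee and Liam (k = 2).
Possible neighbor pairs: C(2,2) = 1. Edges among them: Dee–Liam → e = 1.
Clustering(Ana) = 1/1.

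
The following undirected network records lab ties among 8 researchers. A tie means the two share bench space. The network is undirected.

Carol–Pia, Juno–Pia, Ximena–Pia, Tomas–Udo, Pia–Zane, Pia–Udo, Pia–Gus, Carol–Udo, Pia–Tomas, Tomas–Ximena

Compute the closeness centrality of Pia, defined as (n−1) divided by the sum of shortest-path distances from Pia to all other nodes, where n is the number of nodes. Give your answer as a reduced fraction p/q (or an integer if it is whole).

1

Distances from Pia: Carol:1, Gus:1, Juno:1, Tomas:1, Udo:1, Ximena:1, Zane:1. Sum = 7.
n = 8, so closeness = 7/7 = 1.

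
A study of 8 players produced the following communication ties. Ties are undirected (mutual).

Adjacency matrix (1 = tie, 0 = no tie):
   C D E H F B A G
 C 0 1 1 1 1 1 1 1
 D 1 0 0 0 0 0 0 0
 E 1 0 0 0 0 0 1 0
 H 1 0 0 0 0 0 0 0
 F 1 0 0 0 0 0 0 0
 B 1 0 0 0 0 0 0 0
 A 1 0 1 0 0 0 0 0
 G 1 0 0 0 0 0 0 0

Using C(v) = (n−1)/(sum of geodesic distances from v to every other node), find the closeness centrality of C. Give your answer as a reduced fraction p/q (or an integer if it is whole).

Distances from C: A:1, B:1, D:1, E:1, F:1, G:1, H:1. Sum = 7.
n = 8, so closeness = 7/7 = 1.

1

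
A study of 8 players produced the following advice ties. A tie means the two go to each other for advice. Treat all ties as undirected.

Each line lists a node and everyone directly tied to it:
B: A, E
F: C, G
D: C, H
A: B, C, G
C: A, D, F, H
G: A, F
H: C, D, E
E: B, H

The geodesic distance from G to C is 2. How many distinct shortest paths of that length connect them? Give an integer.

The shortest distance is 2. The length-2 paths are: G–F–C; G–A–C.
That gives 2 distinct shortest paths.

2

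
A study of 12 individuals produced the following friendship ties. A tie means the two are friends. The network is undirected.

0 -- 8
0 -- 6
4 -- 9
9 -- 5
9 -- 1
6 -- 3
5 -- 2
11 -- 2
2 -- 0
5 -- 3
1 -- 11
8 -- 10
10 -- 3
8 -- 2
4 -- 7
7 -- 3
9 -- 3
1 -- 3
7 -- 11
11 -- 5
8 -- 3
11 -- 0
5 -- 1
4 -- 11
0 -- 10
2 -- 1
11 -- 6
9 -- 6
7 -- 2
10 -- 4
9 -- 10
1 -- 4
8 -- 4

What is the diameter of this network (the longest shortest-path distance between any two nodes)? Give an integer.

Eccentricity of each node (its greatest distance to any other): 0:2, 1:2, 2:2, 3:2, 4:2, 5:2, 6:2, 7:2, 8:2, 9:2, 10:2, 11:2.
The maximum eccentricity is 2, realized for instance by the pair 8–7 via 8 – 3 – 7. So the diameter is 2.

2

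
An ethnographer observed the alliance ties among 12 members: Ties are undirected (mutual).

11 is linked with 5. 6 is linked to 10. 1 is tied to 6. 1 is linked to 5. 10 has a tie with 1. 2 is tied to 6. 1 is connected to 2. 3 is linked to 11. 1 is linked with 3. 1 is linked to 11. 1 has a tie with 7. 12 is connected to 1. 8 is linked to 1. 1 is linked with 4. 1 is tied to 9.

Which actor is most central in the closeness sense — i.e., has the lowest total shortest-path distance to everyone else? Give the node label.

Farness (sum of distances to all others) for each node — 1:11, 2:20, 3:20, 4:21, 5:20, 6:19, 7:21, 8:21, 9:21, 10:20, 11:19, 12:21.
The smallest farness is 11, for 1, so 1 has the highest closeness.

1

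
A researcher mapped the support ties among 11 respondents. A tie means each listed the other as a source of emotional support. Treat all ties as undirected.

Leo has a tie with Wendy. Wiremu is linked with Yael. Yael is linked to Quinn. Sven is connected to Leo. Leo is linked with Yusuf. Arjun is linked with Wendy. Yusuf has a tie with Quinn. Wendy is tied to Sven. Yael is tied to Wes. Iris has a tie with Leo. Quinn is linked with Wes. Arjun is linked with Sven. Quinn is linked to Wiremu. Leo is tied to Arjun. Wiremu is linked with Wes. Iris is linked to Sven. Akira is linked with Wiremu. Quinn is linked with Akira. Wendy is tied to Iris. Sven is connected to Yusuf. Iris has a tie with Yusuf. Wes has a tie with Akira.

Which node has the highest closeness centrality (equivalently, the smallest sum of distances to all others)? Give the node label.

Yusuf

Farness (sum of distances to all others) for each node — Akira:24, Arjun:26, Iris:20, Leo:19, Quinn:17, Sven:19, Wendy:25, Wes:23, Wiremu:23, Yael:24, Yusuf:16.
The smallest farness is 16, for Yusuf, so Yusuf has the highest closeness.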